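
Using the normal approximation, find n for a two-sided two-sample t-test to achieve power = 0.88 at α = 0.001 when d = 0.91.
n = 49 per group

Sample size formula (two-sample t-test, normal approximation):
n = 2 · ((z_{α/2} + z_β) / d)²

z_{α/2} = 3.291 (for α = 0.001, two-sided)
z_β = 1.175 (for power = 0.88)
d = 0.91

n = 2 · ((3.291 + 1.175) / 0.91)²
n = 2 · (4.908)²
n ≈ 48.18
Round up to the next whole number: n = 49 per group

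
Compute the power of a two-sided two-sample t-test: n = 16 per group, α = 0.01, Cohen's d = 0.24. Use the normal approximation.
Power ≈ 0.03

Power calculation (two-sample t-test, normal approximation):
z_β = d · √(n/2) - z_{α/2}
z_β = 0.24 · √(16/2) - 2.576
z_β = 0.24 · 2.828 - 2.576
z_β = -1.897

Power = Φ(z_β) = Φ(-1.897) ≈ 0.029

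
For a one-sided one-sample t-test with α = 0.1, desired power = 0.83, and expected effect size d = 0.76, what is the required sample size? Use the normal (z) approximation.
n = 9

Sample size formula (one-sample t-test, normal approximation):
n = ((z_α + z_β) / d)²

z_α = 1.282 (for α = 0.1, one-sided)
z_β = 0.954 (for power = 0.83)
d = 0.76

n = ((1.282 + 0.954) / 0.76)²
n = (2.942)²
n ≈ 8.66
Round up to the next whole number: n = 9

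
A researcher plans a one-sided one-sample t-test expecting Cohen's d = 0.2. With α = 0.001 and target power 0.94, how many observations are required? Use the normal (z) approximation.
n = 540

Sample size formula (one-sample t-test, normal approximation):
n = ((z_α + z_β) / d)²

z_α = 3.090 (for α = 0.001, one-sided)
z_β = 1.555 (for power = 0.94)
d = 0.2

n = ((3.090 + 1.555) / 0.2)²
n = (23.225)²
n ≈ 539.40
Round up to the next whole number: n = 540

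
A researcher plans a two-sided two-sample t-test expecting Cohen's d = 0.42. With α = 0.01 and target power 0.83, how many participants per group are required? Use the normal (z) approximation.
n = 142 per group

Sample size formula (two-sample t-test, normal approximation):
n = 2 · ((z_{α/2} + z_β) / d)²

z_{α/2} = 2.576 (for α = 0.01, two-sided)
z_β = 0.954 (for power = 0.83)
d = 0.42

n = 2 · ((2.576 + 0.954) / 0.42)²
n = 2 · (8.405)²
n ≈ 141.29
Round up to the next whole number: n = 142 per group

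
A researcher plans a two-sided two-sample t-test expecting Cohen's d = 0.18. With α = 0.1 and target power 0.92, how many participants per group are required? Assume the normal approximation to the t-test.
n = 575 per group

Sample size formula (two-sample t-test, normal approximation):
n = 2 · ((z_{α/2} + z_β) / d)²

z_{α/2} = 1.645 (for α = 0.1, two-sided)
z_β = 1.405 (for power = 0.92)
d = 0.18

n = 2 · ((1.645 + 1.405) / 0.18)²
n = 2 · (16.944)²
n ≈ 574.20
Round up to the next whole number: n = 575 per group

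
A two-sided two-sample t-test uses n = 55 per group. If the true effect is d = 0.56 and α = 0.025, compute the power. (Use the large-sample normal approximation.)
Power ≈ 0.76

Power calculation (two-sample t-test, normal approximation):
z_β = d · √(n/2) - z_{α/2}
z_β = 0.56 · √(55/2) - 2.241
z_β = 0.56 · 5.244 - 2.241
z_β = 0.695

Power = Φ(z_β) = Φ(0.695) ≈ 0.757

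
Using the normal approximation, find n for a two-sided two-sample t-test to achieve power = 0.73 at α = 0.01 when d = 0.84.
n = 29 per group

Sample size formula (two-sample t-test, normal approximation):
n = 2 · ((z_{α/2} + z_β) / d)²

z_{α/2} = 2.576 (for α = 0.01, two-sided)
z_β = 0.613 (for power = 0.73)
d = 0.84

n = 2 · ((2.576 + 0.613) / 0.84)²
n = 2 · (3.796)²
n ≈ 28.82
Round up to the next whole number: n = 29 per group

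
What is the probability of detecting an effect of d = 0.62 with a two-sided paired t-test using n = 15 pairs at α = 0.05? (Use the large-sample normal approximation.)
Power ≈ 0.67

Power calculation (paired t-test, normal approximation):
z_β = d · √n - z_{α/2}
z_β = 0.62 · √15 - 1.960
z_β = 0.62 · 3.873 - 1.960
z_β = 0.441

Power = Φ(z_β) = Φ(0.441) ≈ 0.670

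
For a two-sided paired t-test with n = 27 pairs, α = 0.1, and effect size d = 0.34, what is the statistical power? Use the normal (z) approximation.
Power ≈ 0.55

Power calculation (paired t-test, normal approximation):
z_β = d · √n - z_{α/2}
z_β = 0.34 · √27 - 1.645
z_β = 0.34 · 5.196 - 1.645
z_β = 0.122

Power = Φ(z_β) = Φ(0.122) ≈ 0.548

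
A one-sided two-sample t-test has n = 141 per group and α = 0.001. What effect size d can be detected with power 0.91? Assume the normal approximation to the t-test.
d ≈ 0.53

Minimum detectable effect (two-sample t-test, normal approximation):
d = (z_α + z_β) / √(n/2)
d = (3.090 + 1.341) / √(141/2)
d = 4.431 / 8.396
d ≈ 0.53

By Cohen's convention (0.2 small / 0.5 medium / 0.8 large): medium effect.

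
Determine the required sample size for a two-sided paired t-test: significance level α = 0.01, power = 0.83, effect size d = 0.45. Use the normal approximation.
n = 62 pairs

Sample size formula (paired t-test, normal approximation):
n = ((z_{α/2} + z_β) / d)²

z_{α/2} = 2.576 (for α = 0.01, two-sided)
z_β = 0.954 (for power = 0.83)
d = 0.45

n = ((2.576 + 0.954) / 0.45)²
n = (7.844)²
n ≈ 61.53
Round up to the next whole number: n = 62 pairs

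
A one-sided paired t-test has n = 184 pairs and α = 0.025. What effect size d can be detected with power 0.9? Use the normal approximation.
d ≈ 0.24

Minimum detectable effect (paired t-test, normal approximation):
d = (z_α + z_β) / √n
d = (1.960 + 1.282) / √184
d = 3.242 / 13.565
d ≈ 0.24

By Cohen's convention (0.2 small / 0.5 medium / 0.8 large): small effect.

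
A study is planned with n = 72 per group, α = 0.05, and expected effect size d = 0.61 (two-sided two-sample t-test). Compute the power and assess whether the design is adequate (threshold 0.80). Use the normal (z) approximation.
Power ≈ 0.96; the study is adequately powered (power ≥ 0.80)

Power calculation (two-sample t-test, normal approximation):
z_β = d · √(n/2) - z_{α/2}
z_β = 0.61 · √(72/2) - 1.960
z_β = 0.61 · 6.000 - 1.960
z_β = 1.700

Power = Φ(z_β) = Φ(1.700) ≈ 0.955

Effect size d = 0.61 is medium by Cohen's convention (0.2/0.5/0.8).

Threshold: power ≥ 0.80 is conventionally adequate.
Power ≈ 0.96 → the study is adequately powered (power ≥ 0.80).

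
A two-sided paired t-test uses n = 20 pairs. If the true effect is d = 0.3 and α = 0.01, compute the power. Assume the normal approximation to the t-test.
Power ≈ 0.11

Power calculation (paired t-test, normal approximation):
z_β = d · √n - z_{α/2}
z_β = 0.3 · √20 - 2.576
z_β = 0.3 · 4.472 - 2.576
z_β = -1.234

Power = Φ(z_β) = Φ(-1.234) ≈ 0.109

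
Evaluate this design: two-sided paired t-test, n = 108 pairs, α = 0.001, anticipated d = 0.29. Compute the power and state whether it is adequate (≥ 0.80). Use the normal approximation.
Power ≈ 0.39; the study is underpowered (power < 0.80)

Power calculation (paired t-test, normal approximation):
z_β = d · √n - z_{α/2}
z_β = 0.29 · √108 - 3.291
z_β = 0.29 · 10.392 - 3.291
z_β = -0.277

Power = Φ(z_β) = Φ(-0.277) ≈ 0.391

Effect size d = 0.29 is small by Cohen's convention (0.2/0.5/0.8).

Threshold: power ≥ 0.80 is conventionally adequate.
Power ≈ 0.39 → the study is underpowered (power < 0.80).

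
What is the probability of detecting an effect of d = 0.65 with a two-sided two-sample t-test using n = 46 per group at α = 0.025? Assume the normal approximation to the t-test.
Power ≈ 0.81

Power calculation (two-sample t-test, normal approximation):
z_β = d · √(n/2) - z_{α/2}
z_β = 0.65 · √(46/2) - 2.241
z_β = 0.65 · 4.796 - 2.241
z_β = 0.876

Power = Φ(z_β) = Φ(0.876) ≈ 0.809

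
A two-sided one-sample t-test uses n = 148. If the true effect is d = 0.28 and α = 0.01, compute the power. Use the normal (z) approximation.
Power ≈ 0.80

Power calculation (one-sample t-test, normal approximation):
z_β = d · √n - z_{α/2}
z_β = 0.28 · √148 - 2.576
z_β = 0.28 · 12.166 - 2.576
z_β = 0.831

Power = Φ(z_β) = Φ(0.831) ≈ 0.797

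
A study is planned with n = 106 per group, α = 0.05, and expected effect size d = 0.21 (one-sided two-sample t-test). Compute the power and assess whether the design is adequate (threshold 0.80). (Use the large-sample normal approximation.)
Power ≈ 0.45; the study is underpowered (power < 0.80)

Power calculation (two-sample t-test, normal approximation):
z_β = d · √(n/2) - z_α
z_β = 0.21 · √(106/2) - 1.645
z_β = 0.21 · 7.280 - 1.645
z_β = -0.116

Power = Φ(z_β) = Φ(-0.116) ≈ 0.454

Effect size d = 0.21 is small by Cohen's convention (0.2/0.5/0.8).

Threshold: power ≥ 0.80 is conventionally adequate.
Power ≈ 0.45 → the study is underpowered (power < 0.80).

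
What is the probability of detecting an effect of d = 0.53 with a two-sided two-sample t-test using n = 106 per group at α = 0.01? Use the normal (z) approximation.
Power ≈ 0.90

Power calculation (two-sample t-test, normal approximation):
z_β = d · √(n/2) - z_{α/2}
z_β = 0.53 · √(106/2) - 2.576
z_β = 0.53 · 7.280 - 2.576
z_β = 1.283

Power = Φ(z_β) = Φ(1.283) ≈ 0.900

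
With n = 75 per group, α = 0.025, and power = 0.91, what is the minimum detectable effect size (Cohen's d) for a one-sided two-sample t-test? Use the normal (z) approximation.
d ≈ 0.54

Minimum detectable effect (two-sample t-test, normal approximation):
d = (z_α + z_β) / √(n/2)
d = (1.960 + 1.341) / √(75/2)
d = 3.301 / 6.124
d ≈ 0.54

By Cohen's convention (0.2 small / 0.5 medium / 0.8 large): medium effect.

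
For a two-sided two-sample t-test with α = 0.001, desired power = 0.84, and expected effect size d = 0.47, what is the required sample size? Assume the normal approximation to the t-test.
n = 167 per group

Sample size formula (two-sample t-test, normal approximation):
n = 2 · ((z_{α/2} + z_β) / d)²

z_{α/2} = 3.291 (for α = 0.001, two-sided)
z_β = 0.994 (for power = 0.84)
d = 0.47

n = 2 · ((3.291 + 0.994) / 0.47)²
n = 2 · (9.117)²
n ≈ 166.24
Round up to the next whole number: n = 167 per group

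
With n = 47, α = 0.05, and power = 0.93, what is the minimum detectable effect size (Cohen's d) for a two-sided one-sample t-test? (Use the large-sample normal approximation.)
d ≈ 0.50

Minimum detectable effect (one-sample t-test, normal approximation):
d = (z_{α/2} + z_β) / √n
d = (1.960 + 1.476) / √47
d = 3.436 / 6.856
d ≈ 0.50

By Cohen's convention (0.2 small / 0.5 medium / 0.8 large): medium effect.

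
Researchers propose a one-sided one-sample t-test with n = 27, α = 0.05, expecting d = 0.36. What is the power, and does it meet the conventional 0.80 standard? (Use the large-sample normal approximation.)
Power ≈ 0.59; the study is underpowered (power < 0.80)

Power calculation (one-sample t-test, normal approximation):
z_β = d · √n - z_α
z_β = 0.36 · √27 - 1.645
z_β = 0.36 · 5.196 - 1.645
z_β = 0.226

Power = Φ(z_β) = Φ(0.226) ≈ 0.589

Effect size d = 0.36 is small by Cohen's convention (0.2/0.5/0.8).

Threshold: power ≥ 0.80 is conventionally adequate.
Power ≈ 0.59 → the study is underpowered (power < 0.80).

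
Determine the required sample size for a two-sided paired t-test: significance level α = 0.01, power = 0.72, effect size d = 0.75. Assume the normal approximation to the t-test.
n = 18 pairs

Sample size formula (paired t-test, normal approximation):
n = ((z_{α/2} + z_β) / d)²

z_{α/2} = 2.576 (for α = 0.01, two-sided)
z_β = 0.583 (for power = 0.72)
d = 0.75

n = ((2.576 + 0.583) / 0.75)²
n = (4.212)²
n ≈ 17.74
Round up to the next whole number: n = 18 pairs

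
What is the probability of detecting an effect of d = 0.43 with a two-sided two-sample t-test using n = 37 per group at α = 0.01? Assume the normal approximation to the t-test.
Power ≈ 0.23

Power calculation (two-sample t-test, normal approximation):
z_β = d · √(n/2) - z_{α/2}
z_β = 0.43 · √(37/2) - 2.576
z_β = 0.43 · 4.301 - 2.576
z_β = -0.726

Power = Φ(z_β) = Φ(-0.726) ≈ 0.234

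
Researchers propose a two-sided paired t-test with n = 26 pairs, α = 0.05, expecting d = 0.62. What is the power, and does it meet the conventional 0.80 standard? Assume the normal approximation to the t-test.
Power ≈ 0.89; the study is adequately powered (power ≥ 0.80)

Power calculation (paired t-test, normal approximation):
z_β = d · √n - z_{α/2}
z_β = 0.62 · √26 - 1.960
z_β = 0.62 · 5.099 - 1.960
z_β = 1.201

Power = Φ(z_β) = Φ(1.201) ≈ 0.885

Effect size d = 0.62 is medium by Cohen's convention (0.2/0.5/0.8).

Threshold: power ≥ 0.80 is conventionally adequate.
Power ≈ 0.89 → the study is adequately powered (power ≥ 0.80).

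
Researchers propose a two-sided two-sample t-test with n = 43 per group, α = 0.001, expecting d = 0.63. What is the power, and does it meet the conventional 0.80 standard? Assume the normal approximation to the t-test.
Power ≈ 0.36; the study is underpowered (power < 0.80)

Power calculation (two-sample t-test, normal approximation):
z_β = d · √(n/2) - z_{α/2}
z_β = 0.63 · √(43/2) - 3.291
z_β = 0.63 · 4.637 - 3.291
z_β = -0.369

Power = Φ(z_β) = Φ(-0.369) ≈ 0.356

Effect size d = 0.63 is medium by Cohen's convention (0.2/0.5/0.8).

Threshold: power ≥ 0.80 is conventionally adequate.
Power ≈ 0.36 → the study is underpowered (power < 0.80).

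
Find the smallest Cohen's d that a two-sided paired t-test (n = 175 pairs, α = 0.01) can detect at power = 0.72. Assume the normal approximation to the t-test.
d ≈ 0.24

Minimum detectable effect (paired t-test, normal approximation):
d = (z_{α/2} + z_β) / √n
d = (2.576 + 0.583) / √175
d = 3.159 / 13.229
d ≈ 0.24

By Cohen's convention (0.2 small / 0.5 medium / 0.8 large): small effect.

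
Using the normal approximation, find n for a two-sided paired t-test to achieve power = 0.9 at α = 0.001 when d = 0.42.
n = 119 pairs

Sample size formula (paired t-test, normal approximation):
n = ((z_{α/2} + z_β) / d)²

z_{α/2} = 3.291 (for α = 0.001, two-sided)
z_β = 1.282 (for power = 0.9)
d = 0.42

n = ((3.291 + 1.282) / 0.42)²
n = (10.888)²
n ≈ 118.55
Round up to the next whole number: n = 119 pairs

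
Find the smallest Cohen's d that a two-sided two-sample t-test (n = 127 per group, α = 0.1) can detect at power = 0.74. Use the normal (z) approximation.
d ≈ 0.29

Minimum detectable effect (two-sample t-test, normal approximation):
d = (z_{α/2} + z_β) / √(n/2)
d = (1.645 + 0.643) / √(127/2)
d = 2.288 / 7.969
d ≈ 0.29

By Cohen's convention (0.2 small / 0.5 medium / 0.8 large): small effect.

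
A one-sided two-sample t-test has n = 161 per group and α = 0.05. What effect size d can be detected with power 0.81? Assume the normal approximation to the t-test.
d ≈ 0.28

Minimum detectable effect (two-sample t-test, normal approximation):
d = (z_α + z_β) / √(n/2)
d = (1.645 + 0.878) / √(161/2)
d = 2.523 / 8.972
d ≈ 0.28

By Cohen's convention (0.2 small / 0.5 medium / 0.8 large): small effect.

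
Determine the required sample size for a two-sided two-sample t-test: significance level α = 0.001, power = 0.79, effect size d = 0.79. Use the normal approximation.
n = 54 per group

Sample size formula (two-sample t-test, normal approximation):
n = 2 · ((z_{α/2} + z_β) / d)²

z_{α/2} = 3.291 (for α = 0.001, two-sided)
z_β = 0.806 (for power = 0.79)
d = 0.79

n = 2 · ((3.291 + 0.806) / 0.79)²
n = 2 · (5.186)²
n ≈ 53.79
Round up to the next whole number: n = 54 per group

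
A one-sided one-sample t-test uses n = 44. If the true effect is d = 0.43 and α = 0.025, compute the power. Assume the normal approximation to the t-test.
Power ≈ 0.81

Power calculation (one-sample t-test, normal approximation):
z_β = d · √n - z_α
z_β = 0.43 · √44 - 1.960
z_β = 0.43 · 6.633 - 1.960
z_β = 0.892

Power = Φ(z_β) = Φ(0.892) ≈ 0.814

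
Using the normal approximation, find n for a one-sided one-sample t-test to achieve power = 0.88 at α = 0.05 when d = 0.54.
n = 28

Sample size formula (one-sample t-test, normal approximation):
n = ((z_α + z_β) / d)²

z_α = 1.645 (for α = 0.05, one-sided)
z_β = 1.175 (for power = 0.88)
d = 0.54

n = ((1.645 + 1.175) / 0.54)²
n = (5.222)²
n ≈ 27.27
Round up to the next whole number: n = 28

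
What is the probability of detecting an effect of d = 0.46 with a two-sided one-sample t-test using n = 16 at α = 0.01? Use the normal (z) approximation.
Power ≈ 0.23

Power calculation (one-sample t-test, normal approximation):
z_β = d · √n - z_{α/2}
z_β = 0.46 · √16 - 2.576
z_β = 0.46 · 4.000 - 2.576
z_β = -0.736

Power = Φ(z_β) = Φ(-0.736) ≈ 0.231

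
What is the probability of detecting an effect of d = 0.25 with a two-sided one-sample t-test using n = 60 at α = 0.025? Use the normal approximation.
Power ≈ 0.38

Power calculation (one-sample t-test, normal approximation):
z_β = d · √n - z_{α/2}
z_β = 0.25 · √60 - 2.241
z_β = 0.25 · 7.746 - 2.241
z_β = -0.305

Power = Φ(z_β) = Φ(-0.305) ≈ 0.380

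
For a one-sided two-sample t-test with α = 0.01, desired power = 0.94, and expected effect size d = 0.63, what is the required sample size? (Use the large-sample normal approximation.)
n = 76 per group

Sample size formula (two-sample t-test, normal approximation):
n = 2 · ((z_α + z_β) / d)²

z_α = 2.326 (for α = 0.01, one-sided)
z_β = 1.555 (for power = 0.94)
d = 0.63

n = 2 · ((2.326 + 1.555) / 0.63)²
n = 2 · (6.160)²
n ≈ 75.89
Round up to the next whole number: n = 76 per group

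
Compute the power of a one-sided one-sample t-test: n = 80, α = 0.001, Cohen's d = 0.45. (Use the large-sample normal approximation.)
Power ≈ 0.83

Power calculation (one-sample t-test, normal approximation):
z_β = d · √n - z_α
z_β = 0.45 · √80 - 3.090
z_β = 0.45 · 8.944 - 3.090
z_β = 0.935

Power = Φ(z_β) = Φ(0.935) ≈ 0.825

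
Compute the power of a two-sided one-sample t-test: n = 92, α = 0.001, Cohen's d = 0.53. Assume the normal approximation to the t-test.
Power ≈ 0.96

Power calculation (one-sample t-test, normal approximation):
z_β = d · √n - z_{α/2}
z_β = 0.53 · √92 - 3.291
z_β = 0.53 · 9.592 - 3.291
z_β = 1.793

Power = Φ(z_β) = Φ(1.793) ≈ 0.964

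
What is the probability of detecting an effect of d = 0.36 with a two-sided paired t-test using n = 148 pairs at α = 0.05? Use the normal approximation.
Power ≈ 0.99

Power calculation (paired t-test, normal approximation):
z_β = d · √n - z_{α/2}
z_β = 0.36 · √148 - 1.960
z_β = 0.36 · 12.166 - 1.960
z_β = 2.420

Power = Φ(z_β) = Φ(2.420) ≈ 0.992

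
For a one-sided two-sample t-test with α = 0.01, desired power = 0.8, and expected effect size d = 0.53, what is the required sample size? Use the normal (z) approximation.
n = 72 per group

Sample size formula (two-sample t-test, normal approximation):
n = 2 · ((z_α + z_β) / d)²

z_α = 2.326 (for α = 0.01, one-sided)
z_β = 0.842 (for power = 0.8)
d = 0.53

n = 2 · ((2.326 + 0.842) / 0.53)²
n = 2 · (5.977)²
n ≈ 71.45
Round up to the next whole number: n = 72 per group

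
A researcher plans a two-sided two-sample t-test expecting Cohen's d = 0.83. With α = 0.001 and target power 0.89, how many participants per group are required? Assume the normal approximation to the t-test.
n = 60 per group

Sample size formula (two-sample t-test, normal approximation):
n = 2 · ((z_{α/2} + z_β) / d)²

z_{α/2} = 3.291 (for α = 0.001, two-sided)
z_β = 1.227 (for power = 0.89)
d = 0.83

n = 2 · ((3.291 + 1.227) / 0.83)²
n = 2 · (5.443)²
n ≈ 59.25
Round up to the next whole number: n = 60 per group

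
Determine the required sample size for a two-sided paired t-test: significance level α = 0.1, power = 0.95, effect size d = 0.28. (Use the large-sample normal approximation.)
n = 139 pairs

Sample size formula (paired t-test, normal approximation):
n = ((z_{α/2} + z_β) / d)²

z_{α/2} = 1.645 (for α = 0.1, two-sided)
z_β = 1.645 (for power = 0.95)
d = 0.28

n = ((1.645 + 1.645) / 0.28)²
n = (11.750)²
n ≈ 138.06
Round up to the next whole number: n = 139 pairs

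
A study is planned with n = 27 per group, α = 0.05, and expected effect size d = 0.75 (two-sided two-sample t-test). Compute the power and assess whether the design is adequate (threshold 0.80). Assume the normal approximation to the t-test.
Power ≈ 0.79; the study is underpowered (power < 0.80)

Power calculation (two-sample t-test, normal approximation):
z_β = d · √(n/2) - z_{α/2}
z_β = 0.75 · √(27/2) - 1.960
z_β = 0.75 · 3.674 - 1.960
z_β = 0.796

Power = Φ(z_β) = Φ(0.796) ≈ 0.787

Effect size d = 0.75 is medium by Cohen's convention (0.2/0.5/0.8).

Threshold: power ≥ 0.80 is conventionally adequate.
Power ≈ 0.79 → the study is underpowered (power < 0.80).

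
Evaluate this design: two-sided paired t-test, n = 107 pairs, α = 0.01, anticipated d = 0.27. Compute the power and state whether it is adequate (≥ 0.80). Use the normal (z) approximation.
Power ≈ 0.59; the study is underpowered (power < 0.80)

Power calculation (paired t-test, normal approximation):
z_β = d · √n - z_{α/2}
z_β = 0.27 · √107 - 2.576
z_β = 0.27 · 10.344 - 2.576
z_β = 0.217

Power = Φ(z_β) = Φ(0.217) ≈ 0.586

Effect size d = 0.27 is small by Cohen's convention (0.2/0.5/0.8).

Threshold: power ≥ 0.80 is conventionally adequate.
Power ≈ 0.59 → the study is underpowered (power < 0.80).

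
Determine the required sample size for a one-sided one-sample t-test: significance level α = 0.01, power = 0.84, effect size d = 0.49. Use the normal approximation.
n = 46

Sample size formula (one-sample t-test, normal approximation):
n = ((z_α + z_β) / d)²

z_α = 2.326 (for α = 0.01, one-sided)
z_β = 0.994 (for power = 0.84)
d = 0.49

n = ((2.326 + 0.994) / 0.49)²
n = (6.776)²
n ≈ 45.91
Round up to the next whole number: n = 46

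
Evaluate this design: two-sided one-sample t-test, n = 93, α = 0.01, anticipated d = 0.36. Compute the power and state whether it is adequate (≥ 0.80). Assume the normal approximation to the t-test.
Power ≈ 0.81; the study is adequately powered (power ≥ 0.80)

Power calculation (one-sample t-test, normal approximation):
z_β = d · √n - z_{α/2}
z_β = 0.36 · √93 - 2.576
z_β = 0.36 · 9.644 - 2.576
z_β = 0.896

Power = Φ(z_β) = Φ(0.896) ≈ 0.815

Effect size d = 0.36 is small by Cohen's convention (0.2/0.5/0.8).

Threshold: power ≥ 0.80 is conventionally adequate.
Power ≈ 0.81 → the study is adequately powered (power ≥ 0.80).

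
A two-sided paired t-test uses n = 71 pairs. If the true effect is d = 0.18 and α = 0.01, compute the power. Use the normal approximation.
Power ≈ 0.14

Power calculation (paired t-test, normal approximation):
z_β = d · √n - z_{α/2}
z_β = 0.18 · √71 - 2.576
z_β = 0.18 · 8.426 - 2.576
z_β = -1.059

Power = Φ(z_β) = Φ(-1.059) ≈ 0.145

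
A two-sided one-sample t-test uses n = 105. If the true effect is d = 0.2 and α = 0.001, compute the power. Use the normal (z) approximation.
Power ≈ 0.11

Power calculation (one-sample t-test, normal approximation):
z_β = d · √n - z_{α/2}
z_β = 0.2 · √105 - 3.291
z_β = 0.2 · 10.247 - 3.291
z_β = -1.241

Power = Φ(z_β) = Φ(-1.241) ≈ 0.107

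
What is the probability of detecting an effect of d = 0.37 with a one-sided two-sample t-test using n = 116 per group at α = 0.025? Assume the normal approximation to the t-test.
Power ≈ 0.80

Power calculation (two-sample t-test, normal approximation):
z_β = d · √(n/2) - z_α
z_β = 0.37 · √(116/2) - 1.960
z_β = 0.37 · 7.616 - 1.960
z_β = 0.858

Power = Φ(z_β) = Φ(0.858) ≈ 0.805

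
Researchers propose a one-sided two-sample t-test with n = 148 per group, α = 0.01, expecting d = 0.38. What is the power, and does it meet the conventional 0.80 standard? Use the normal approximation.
Power ≈ 0.83; the study is adequately powered (power ≥ 0.80)

Power calculation (two-sample t-test, normal approximation):
z_β = d · √(n/2) - z_α
z_β = 0.38 · √(148/2) - 2.326
z_β = 0.38 · 8.602 - 2.326
z_β = 0.943

Power = Φ(z_β) = Φ(0.943) ≈ 0.827

Effect size d = 0.38 is small by Cohen's convention (0.2/0.5/0.8).

Threshold: power ≥ 0.80 is conventionally adequate.
Power ≈ 0.83 → the study is adequately powered (power ≥ 0.80).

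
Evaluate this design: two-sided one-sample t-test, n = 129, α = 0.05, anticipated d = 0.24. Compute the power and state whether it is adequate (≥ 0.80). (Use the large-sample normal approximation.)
Power ≈ 0.78; the study is underpowered (power < 0.80)

Power calculation (one-sample t-test, normal approximation):
z_β = d · √n - z_{α/2}
z_β = 0.24 · √129 - 1.960
z_β = 0.24 · 11.358 - 1.960
z_β = 0.766

Power = Φ(z_β) = Φ(0.766) ≈ 0.778

Effect size d = 0.24 is small by Cohen's convention (0.2/0.5/0.8).

Threshold: power ≥ 0.80 is conventionally adequate.
Power ≈ 0.78 → the study is underpowered (power < 0.80).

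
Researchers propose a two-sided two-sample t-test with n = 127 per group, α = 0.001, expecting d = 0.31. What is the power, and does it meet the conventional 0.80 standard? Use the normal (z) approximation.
Power ≈ 0.21; the study is underpowered (power < 0.80)

Power calculation (two-sample t-test, normal approximation):
z_β = d · √(n/2) - z_{α/2}
z_β = 0.31 · √(127/2) - 3.291
z_β = 0.31 · 7.969 - 3.291
z_β = -0.820

Power = Φ(z_β) = Φ(-0.820) ≈ 0.206

Effect size d = 0.31 is small by Cohen's convention (0.2/0.5/0.8).

Threshold: power ≥ 0.80 is conventionally adequate.
Power ≈ 0.21 → the study is underpowered (power < 0.80).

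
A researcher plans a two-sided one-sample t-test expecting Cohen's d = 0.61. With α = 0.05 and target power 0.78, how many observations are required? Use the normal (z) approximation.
n = 21

Sample size formula (one-sample t-test, normal approximation):
n = ((z_{α/2} + z_β) / d)²

z_{α/2} = 1.960 (for α = 0.05, two-sided)
z_β = 0.772 (for power = 0.78)
d = 0.61

n = ((1.960 + 0.772) / 0.61)²
n = (4.479)²
n ≈ 20.06
Round up to the next whole number: n = 21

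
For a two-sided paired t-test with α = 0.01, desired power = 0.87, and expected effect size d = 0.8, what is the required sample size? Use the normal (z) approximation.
n = 22 pairs

Sample size formula (paired t-test, normal approximation):
n = ((z_{α/2} + z_β) / d)²

z_{α/2} = 2.576 (for α = 0.01, two-sided)
z_β = 1.126 (for power = 0.87)
d = 0.8

n = ((2.576 + 1.126) / 0.8)²
n = (4.628)²
n ≈ 21.42
Round up to the next whole number: n = 22 pairs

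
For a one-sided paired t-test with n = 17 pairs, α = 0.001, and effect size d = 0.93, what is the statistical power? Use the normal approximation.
Power ≈ 0.77

Power calculation (paired t-test, normal approximation):
z_β = d · √n - z_α
z_β = 0.93 · √17 - 3.090
z_β = 0.93 · 4.123 - 3.090
z_β = 0.744

Power = Φ(z_β) = Φ(0.744) ≈ 0.772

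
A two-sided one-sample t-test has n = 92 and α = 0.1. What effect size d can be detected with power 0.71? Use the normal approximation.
d ≈ 0.23

Minimum detectable effect (one-sample t-test, normal approximation):
d = (z_{α/2} + z_β) / √n
d = (1.645 + 0.553) / √92
d = 2.198 / 9.592
d ≈ 0.23

By Cohen's convention (0.2 small / 0.5 medium / 0.8 large): small effect.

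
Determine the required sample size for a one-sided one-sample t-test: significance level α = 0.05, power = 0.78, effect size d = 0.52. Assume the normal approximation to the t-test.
n = 22

Sample size formula (one-sample t-test, normal approximation):
n = ((z_α + z_β) / d)²

z_α = 1.645 (for α = 0.05, one-sided)
z_β = 0.772 (for power = 0.78)
d = 0.52

n = ((1.645 + 0.772) / 0.52)²
n = (4.648)²
n ≈ 21.60
Round up to the next whole number: n = 22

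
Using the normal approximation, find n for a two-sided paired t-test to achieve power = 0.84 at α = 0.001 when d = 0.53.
n = 66 pairs

Sample size formula (paired t-test, normal approximation):
n = ((z_{α/2} + z_β) / d)²

z_{α/2} = 3.291 (for α = 0.001, two-sided)
z_β = 0.994 (for power = 0.84)
d = 0.53

n = ((3.291 + 0.994) / 0.53)²
n = (8.085)²
n ≈ 65.37
Round up to the next whole number: n = 66 pairs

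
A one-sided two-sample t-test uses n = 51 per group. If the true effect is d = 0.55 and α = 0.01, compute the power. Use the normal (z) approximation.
Power ≈ 0.67

Power calculation (two-sample t-test, normal approximation):
z_β = d · √(n/2) - z_α
z_β = 0.55 · √(51/2) - 2.326
z_β = 0.55 · 5.050 - 2.326
z_β = 0.451

Power = Φ(z_β) = Φ(0.451) ≈ 0.674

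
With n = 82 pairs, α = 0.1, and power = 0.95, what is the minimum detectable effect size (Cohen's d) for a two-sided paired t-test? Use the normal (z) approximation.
d ≈ 0.36

Minimum detectable effect (paired t-test, normal approximation):
d = (z_{α/2} + z_β) / √n
d = (1.645 + 1.645) / √82
d = 3.290 / 9.055
d ≈ 0.36

By Cohen's convention (0.2 small / 0.5 medium / 0.8 large): small effect.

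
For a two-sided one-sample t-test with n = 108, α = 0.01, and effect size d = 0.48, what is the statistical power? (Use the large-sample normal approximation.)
Power ≈ 0.99

Power calculation (one-sample t-test, normal approximation):
z_β = d · √n - z_{α/2}
z_β = 0.48 · √108 - 2.576
z_β = 0.48 · 10.392 - 2.576
z_β = 2.412

Power = Φ(z_β) = Φ(2.412) ≈ 0.992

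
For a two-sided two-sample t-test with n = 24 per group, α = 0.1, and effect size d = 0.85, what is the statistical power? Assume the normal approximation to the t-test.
Power ≈ 0.90

Power calculation (two-sample t-test, normal approximation):
z_β = d · √(n/2) - z_{α/2}
z_β = 0.85 · √(24/2) - 1.645
z_β = 0.85 · 3.464 - 1.645
z_β = 1.300

Power = Φ(z_β) = Φ(1.300) ≈ 0.903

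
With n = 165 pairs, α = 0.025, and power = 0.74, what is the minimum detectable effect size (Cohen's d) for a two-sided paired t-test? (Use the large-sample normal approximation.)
d ≈ 0.22

Minimum detectable effect (paired t-test, normal approximation):
d = (z_{α/2} + z_β) / √n
d = (2.241 + 0.643) / √165
d = 2.885 / 12.845
d ≈ 0.22

By Cohen's convention (0.2 small / 0.5 medium / 0.8 large): small effect.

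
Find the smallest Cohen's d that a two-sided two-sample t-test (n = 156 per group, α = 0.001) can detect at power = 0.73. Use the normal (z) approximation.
d ≈ 0.44

Minimum detectable effect (two-sample t-test, normal approximation):
d = (z_{α/2} + z_β) / √(n/2)
d = (3.291 + 0.613) / √(156/2)
d = 3.903 / 8.832
d ≈ 0.44

By Cohen's convention (0.2 small / 0.5 medium / 0.8 large): small effect.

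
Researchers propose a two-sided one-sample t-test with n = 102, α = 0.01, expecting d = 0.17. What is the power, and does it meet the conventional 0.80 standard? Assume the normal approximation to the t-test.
Power ≈ 0.20; the study is underpowered (power < 0.80)

Power calculation (one-sample t-test, normal approximation):
z_β = d · √n - z_{α/2}
z_β = 0.17 · √102 - 2.576
z_β = 0.17 · 10.100 - 2.576
z_β = -0.859

Power = Φ(z_β) = Φ(-0.859) ≈ 0.195

Effect size d = 0.17 is very small by Cohen's convention (0.2/0.5/0.8).

Threshold: power ≥ 0.80 is conventionally adequate.
Power ≈ 0.20 → the study is underpowered (power < 0.80).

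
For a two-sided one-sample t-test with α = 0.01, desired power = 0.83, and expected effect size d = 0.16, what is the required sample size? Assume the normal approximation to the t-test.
n = 487

Sample size formula (one-sample t-test, normal approximation):
n = ((z_{α/2} + z_β) / d)²

z_{α/2} = 2.576 (for α = 0.01, two-sided)
z_β = 0.954 (for power = 0.83)
d = 0.16

n = ((2.576 + 0.954) / 0.16)²
n = (22.063)²
n ≈ 486.78
Round up to the next whole number: n = 487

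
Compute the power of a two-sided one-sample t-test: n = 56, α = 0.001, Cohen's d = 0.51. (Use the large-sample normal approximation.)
Power ≈ 0.70

Power calculation (one-sample t-test, normal approximation):
z_β = d · √n - z_{α/2}
z_β = 0.51 · √56 - 3.291
z_β = 0.51 · 7.483 - 3.291
z_β = 0.526

Power = Φ(z_β) = Φ(0.526) ≈ 0.701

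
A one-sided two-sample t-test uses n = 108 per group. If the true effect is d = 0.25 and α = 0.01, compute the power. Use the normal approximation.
Power ≈ 0.31

Power calculation (two-sample t-test, normal approximation):
z_β = d · √(n/2) - z_α
z_β = 0.25 · √(108/2) - 2.326
z_β = 0.25 · 7.348 - 2.326
z_β = -0.489

Power = Φ(z_β) = Φ(-0.489) ≈ 0.312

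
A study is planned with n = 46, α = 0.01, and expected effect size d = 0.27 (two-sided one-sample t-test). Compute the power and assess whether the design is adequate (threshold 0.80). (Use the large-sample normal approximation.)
Power ≈ 0.23; the study is underpowered (power < 0.80)

Power calculation (one-sample t-test, normal approximation):
z_β = d · √n - z_{α/2}
z_β = 0.27 · √46 - 2.576
z_β = 0.27 · 6.782 - 2.576
z_β = -0.745

Power = Φ(z_β) = Φ(-0.745) ≈ 0.228

Effect size d = 0.27 is small by Cohen's convention (0.2/0.5/0.8).

Threshold: power ≥ 0.80 is conventionally adequate.
Power ≈ 0.23 → the study is underpowered (power < 0.80).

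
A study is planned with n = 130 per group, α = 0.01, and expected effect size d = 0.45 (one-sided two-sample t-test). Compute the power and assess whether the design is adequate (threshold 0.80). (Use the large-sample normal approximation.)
Power ≈ 0.90; the study is adequately powered (power ≥ 0.80)

Power calculation (two-sample t-test, normal approximation):
z_β = d · √(n/2) - z_α
z_β = 0.45 · √(130/2) - 2.326
z_β = 0.45 · 8.062 - 2.326
z_β = 1.302

Power = Φ(z_β) = Φ(1.302) ≈ 0.903

Effect size d = 0.45 is small by Cohen's convention (0.2/0.5/0.8).

Threshold: power ≥ 0.80 is conventionally adequate.
Power ≈ 0.90 → the study is adequately powered (power ≥ 0.80).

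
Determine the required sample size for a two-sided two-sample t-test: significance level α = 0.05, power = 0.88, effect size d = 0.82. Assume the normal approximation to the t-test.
n = 30 per group

Sample size formula (two-sample t-test, normal approximation):
n = 2 · ((z_{α/2} + z_β) / d)²

z_{α/2} = 1.960 (for α = 0.05, two-sided)
z_β = 1.175 (for power = 0.88)
d = 0.82

n = 2 · ((1.960 + 1.175) / 0.82)²
n = 2 · (3.823)²
n ≈ 29.23
Round up to the next whole number: n = 30 per group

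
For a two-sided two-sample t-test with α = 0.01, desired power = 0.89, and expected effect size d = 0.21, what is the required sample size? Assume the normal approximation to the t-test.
n = 656 per group

Sample size formula (two-sample t-test, normal approximation):
n = 2 · ((z_{α/2} + z_β) / d)²

z_{α/2} = 2.576 (for α = 0.01, two-sided)
z_β = 1.227 (for power = 0.89)
d = 0.21

n = 2 · ((2.576 + 1.227) / 0.21)²
n = 2 · (18.110)²
n ≈ 655.94
Round up to the next whole number: n = 656 per group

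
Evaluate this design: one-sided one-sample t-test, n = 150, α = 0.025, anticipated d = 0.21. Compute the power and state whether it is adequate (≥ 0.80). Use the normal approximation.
Power ≈ 0.73; the study is underpowered (power < 0.80)

Power calculation (one-sample t-test, normal approximation):
z_β = d · √n - z_α
z_β = 0.21 · √150 - 1.960
z_β = 0.21 · 12.247 - 1.960
z_β = 0.612

Power = Φ(z_β) = Φ(0.612) ≈ 0.730

Effect size d = 0.21 is small by Cohen's convention (0.2/0.5/0.8).

Threshold: power ≥ 0.80 is conventionally adequate.
Power ≈ 0.73 → the study is underpowered (power < 0.80).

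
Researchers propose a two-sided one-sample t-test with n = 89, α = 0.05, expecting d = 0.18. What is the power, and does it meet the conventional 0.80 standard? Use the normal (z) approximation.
Power ≈ 0.40; the study is underpowered (power < 0.80)

Power calculation (one-sample t-test, normal approximation):
z_β = d · √n - z_{α/2}
z_β = 0.18 · √89 - 1.960
z_β = 0.18 · 9.434 - 1.960
z_β = -0.262

Power = Φ(z_β) = Φ(-0.262) ≈ 0.397

Effect size d = 0.18 is very small by Cohen's convention (0.2/0.5/0.8).

Threshold: power ≥ 0.80 is conventionally adequate.
Power ≈ 0.40 → the study is underpowered (power < 0.80).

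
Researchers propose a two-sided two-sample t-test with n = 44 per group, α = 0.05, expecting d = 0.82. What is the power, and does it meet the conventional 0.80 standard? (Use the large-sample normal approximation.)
Power ≈ 0.97; the study is adequately powered (power ≥ 0.80)

Power calculation (two-sample t-test, normal approximation):
z_β = d · √(n/2) - z_{α/2}
z_β = 0.82 · √(44/2) - 1.960
z_β = 0.82 · 4.690 - 1.960
z_β = 1.886

Power = Φ(z_β) = Φ(1.886) ≈ 0.970

Effect size d = 0.82 is large by Cohen's convention (0.2/0.5/0.8).

Threshold: power ≥ 0.80 is conventionally adequate.
Power ≈ 0.97 → the study is adequately powered (power ≥ 0.80).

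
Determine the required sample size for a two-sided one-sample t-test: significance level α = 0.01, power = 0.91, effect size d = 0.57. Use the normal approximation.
n = 48

Sample size formula (one-sample t-test, normal approximation):
n = ((z_{α/2} + z_β) / d)²

z_{α/2} = 2.576 (for α = 0.01, two-sided)
z_β = 1.341 (for power = 0.91)
d = 0.57

n = ((2.576 + 1.341) / 0.57)²
n = (6.872)²
n ≈ 47.22
Round up to the next whole number: n = 48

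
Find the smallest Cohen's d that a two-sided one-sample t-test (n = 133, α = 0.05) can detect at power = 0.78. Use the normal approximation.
d ≈ 0.24

Minimum detectable effect (one-sample t-test, normal approximation):
d = (z_{α/2} + z_β) / √n
d = (1.960 + 0.772) / √133
d = 2.732 / 11.533
d ≈ 0.24

By Cohen's convention (0.2 small / 0.5 medium / 0.8 large): small effect.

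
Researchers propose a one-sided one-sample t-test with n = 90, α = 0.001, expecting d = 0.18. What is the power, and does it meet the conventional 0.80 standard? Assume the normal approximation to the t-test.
Power ≈ 0.08; the study is underpowered (power < 0.80)

Power calculation (one-sample t-test, normal approximation):
z_β = d · √n - z_α
z_β = 0.18 · √90 - 3.090
z_β = 0.18 · 9.487 - 3.090
z_β = -1.383

Power = Φ(z_β) = Φ(-1.383) ≈ 0.083

Effect size d = 0.18 is very small by Cohen's convention (0.2/0.5/0.8).

Threshold: power ≥ 0.80 is conventionally adequate.
Power ≈ 0.08 → the study is underpowered (power < 0.80).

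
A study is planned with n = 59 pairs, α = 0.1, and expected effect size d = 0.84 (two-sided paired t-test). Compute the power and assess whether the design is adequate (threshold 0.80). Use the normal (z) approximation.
Power ≈ 1.00; the study is adequately powered (power ≥ 0.80)

Power calculation (paired t-test, normal approximation):
z_β = d · √n - z_{α/2}
z_β = 0.84 · √59 - 1.645
z_β = 0.84 · 7.681 - 1.645
z_β = 4.807

Power = Φ(z_β) = Φ(4.807) ≈ 1.000

Effect size d = 0.84 is large by Cohen's convention (0.2/0.5/0.8).

Threshold: power ≥ 0.80 is conventionally adequate.
Power ≈ 1.00 → the study is adequately powered (power ≥ 0.80).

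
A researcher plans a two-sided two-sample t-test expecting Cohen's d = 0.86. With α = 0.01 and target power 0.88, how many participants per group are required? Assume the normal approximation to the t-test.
n = 39 per group

Sample size formula (two-sample t-test, normal approximation):
n = 2 · ((z_{α/2} + z_β) / d)²

z_{α/2} = 2.576 (for α = 0.01, two-sided)
z_β = 1.175 (for power = 0.88)
d = 0.86

n = 2 · ((2.576 + 1.175) / 0.86)²
n = 2 · (4.362)²
n ≈ 38.05
Round up to the next whole number: n = 39 per group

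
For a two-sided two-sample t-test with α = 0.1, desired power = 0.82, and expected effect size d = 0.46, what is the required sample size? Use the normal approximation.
n = 62 per group

Sample size formula (two-sample t-test, normal approximation):
n = 2 · ((z_{α/2} + z_β) / d)²

z_{α/2} = 1.645 (for α = 0.1, two-sided)
z_β = 0.915 (for power = 0.82)
d = 0.46

n = 2 · ((1.645 + 0.915) / 0.46)²
n = 2 · (5.565)²
n ≈ 61.94
Round up to the next whole number: n = 62 per group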